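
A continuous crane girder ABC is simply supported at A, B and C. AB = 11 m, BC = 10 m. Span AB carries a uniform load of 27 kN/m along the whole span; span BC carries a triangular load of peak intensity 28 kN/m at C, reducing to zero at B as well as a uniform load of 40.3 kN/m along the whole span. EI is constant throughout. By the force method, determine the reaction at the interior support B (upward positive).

Insert a hinge at B; M_B is the redundant, and each span becomes simply supported.
Rotations at B on the released spans (each span's end-slope, ×1/EI):
  span AB: UDL 27: wL³/(24EI) = 1497/EI
  span BC: triangular load, peak 28: 7w₀L³/(360EI) = 544.4/EI
  span BC: UDL 40.3: wL³/(24EI) = 1679/EI
  relative rotation θ_0 = (1497 + 2224)/EI = 3721/EI
A unit hogging moment at B produces rotation L₁/(3EI) + L₂/(3EI) = 7/EI.
Slope continuity at B: θ_0 = M_B·7/EI, so M_B = 3721/7 = 531.6 kN·m (hogging).
Span AB, ΣM about A with M_B applied at B: R_B^{AB}·11 = 1634 + 531.6, so R_B^{AB} = 196.8 kN and R_A = 297 − 196.8 = 100.2 kN.
Span BC, ΣM about C: R_B^{BC}·10 = 2482 + 531.6, so R_B^{BC} = 301.3 kN and R_C = 543 − 301.3 = 241.7 kN.
R_B = 196.8 + 301.3 = 498.1 kN.

R_B = 498.1 kN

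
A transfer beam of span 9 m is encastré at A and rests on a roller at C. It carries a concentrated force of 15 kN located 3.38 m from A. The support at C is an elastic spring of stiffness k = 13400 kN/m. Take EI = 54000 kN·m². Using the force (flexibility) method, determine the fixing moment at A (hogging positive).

Release the roller at C. Primary structure: cantilever fixed at A.
Free-end deflection of the primary structure under the applied loading (downward +):
  point load 15 at a = 3.38: Pa²(3L − a)/(6EI) = 674.6/EI
Flexibility coefficient — unit upward force at C: δ_{CC} = L³/(3EI) = 243/EI.
With EI = 54000 kN·m²: δ_0 = 0.012493 m and δ_{CC} = 0.0045 m/kN.
Compatibility — the spring shortens by R_C/k under the reaction it provides: δ_0 − R_C·δ_{CC} = R_C/k. With 1/k = 0.000075 m/kN, R_C = δ_0 / (δ_{CC} + 1/k) = 0.012493 / (0.0045 + 0.000075) = 2.731 kN.
Moment equilibrium about A: M_A = Σ(load moments about A) − R_C·L = 50.7 − 2.731×9 = 26.12 kN·m.

M_A = 26.12 kN·m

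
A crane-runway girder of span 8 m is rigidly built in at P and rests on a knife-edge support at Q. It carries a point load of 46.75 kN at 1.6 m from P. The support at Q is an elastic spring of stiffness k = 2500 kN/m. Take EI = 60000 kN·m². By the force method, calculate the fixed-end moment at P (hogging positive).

M_P = 56.44 kN·m

Release the roller at Q. Primary structure: cantilever fixed at P.
Primary-structure tip deflection at Q by superposition:
  point load 46.75 at a = 1.6: Pa²(3L − a)/(6EI) = 446.8/EI
Tip deflection under a unit load at Q: L³/(3EI) = 170.7/EI.
With EI = 60000 kN·m²: δ_0 = 0.007447 m and δ_{QQ} = 0.002844 m/kN.
Compatibility — the spring shortens by R_Q/k under the reaction it provides: δ_0 − R_Q·δ_{QQ} = R_Q/k. With 1/k = 0.0004 m/kN, R_Q = δ_0 / (δ_{QQ} + 1/k) = 0.007447 / (0.002844 + 0.0004) = 2.295 kN.
Moment equilibrium about P: M_P = Σ(load moments about P) − R_Q·L = 74.8 − 2.295×8 = 56.44 kN·m.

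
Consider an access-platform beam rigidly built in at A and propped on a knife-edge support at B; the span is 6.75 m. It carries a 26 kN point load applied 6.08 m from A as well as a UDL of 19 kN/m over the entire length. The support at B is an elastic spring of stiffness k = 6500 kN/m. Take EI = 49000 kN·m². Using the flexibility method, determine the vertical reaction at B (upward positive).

R_B = 65.42 kN

Remove the prop at B; the released (primary) structure is a cantilever built in at A.
Downward deflection at the released point B due to the loads:
  point load 26 at a = 6.08: Pa²(3L − a)/(6EI) = 2270/EI
  UDL 19: wL⁴/(8EI) = 4930/EI
  δ_0 = 7200/EI
Tip deflection under a unit load at B: L³/(3EI) = 102.5/EI.
With EI = 49000 kN·m²: δ_0 = 0.14694 m and δ_{BB} = 0.002092 m/kN.
Compatibility — the spring shortens by R_B/k under the reaction it provides: δ_0 − R_B·δ_{BB} = R_B/k. With 1/k = 0.000154 m/kN, R_B = δ_0 / (δ_{BB} + 1/k) = 0.14694 / (0.002092 + 0.000154) = 65.42 kN.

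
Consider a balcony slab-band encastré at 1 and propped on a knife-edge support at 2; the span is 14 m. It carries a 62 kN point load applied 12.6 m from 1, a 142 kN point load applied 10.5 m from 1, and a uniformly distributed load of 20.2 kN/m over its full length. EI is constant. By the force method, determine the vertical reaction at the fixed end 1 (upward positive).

R_1 = 238.2 kN

Take the reaction at 2 as the redundant and release it; the primary structure is a cantilever fixed at 1.
Free-end deflection of the primary structure under the applied loading (downward +):
  point load 62 at a = 12.6: Pa²(3L − a)/(6EI) = 48231/EI
  point load 142 at a = 10.5: Pa²(3L − a)/(6EI) = 82191/EI
  UDL 20.2: wL⁴/(8EI) = 97000/EI
  δ_0 = 227423/EI
Flexibility coefficient — unit upward force at 2: δ_{22} = L³/(3EI) = 914.7/EI.
The prop prevents deflection at 2: R_2 = δ_0/δ_{22} = 227423/914.7 = 248.6 kN.
Vertical equilibrium: R_1 = ΣP − R_2 = 486.8 − 248.6 = 238.2 kN.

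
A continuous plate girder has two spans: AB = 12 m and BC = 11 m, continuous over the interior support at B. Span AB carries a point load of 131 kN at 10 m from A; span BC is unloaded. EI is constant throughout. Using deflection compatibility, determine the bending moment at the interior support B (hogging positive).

M_B = 104.4 kN·m

Take M_B as the redundant. Released structure: two simple spans AB and BC with a hinge at B.
Rotations at B on the released spans (each span's end-slope, ×1/EI):
  span AB: point load 131 at a = 10: Pab(L + a)/(6LEI) = 800.6/EI
  relative rotation θ_0 = (800.6 + 0)/EI = 800.6/EI
A unit hogging moment at B produces rotation L₁/(3EI) + L₂/(3EI) = 7.667/EI.
Slope continuity at B: θ_0 = M_B·7.667/EI, so M_B = 800.6/7.667 = 104.4 kN·m (hogging).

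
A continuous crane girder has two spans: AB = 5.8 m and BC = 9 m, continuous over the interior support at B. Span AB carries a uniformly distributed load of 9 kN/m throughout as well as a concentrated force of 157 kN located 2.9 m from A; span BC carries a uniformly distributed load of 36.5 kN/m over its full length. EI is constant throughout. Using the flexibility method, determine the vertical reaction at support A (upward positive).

R_A = 51.76 kN

Insert a hinge at B; M_B is the redundant, and each span becomes simply supported.
Rotations at B on the released spans (each span's end-slope, ×1/EI):
  span AB: UDL 9: wL³/(24EI) = 73.17/EI
  span AB: point load 157 at a = 2.9: Pab(L + a)/(6LEI) = 330.1/EI
  span BC: UDL 36.5: wL³/(24EI) = 1109/EI
  relative rotation θ_0 = (403.3 + 1109)/EI = 1512/EI
A unit hogging moment at B produces rotation L₁/(3EI) + L₂/(3EI) = 4.933/EI.
Compatibility: M_B·(L₁+L₂)/(3EI) = θ_0, giving M_B = 306.5 kN·m (hogging).
Span AB, ΣM about A with M_B applied at B: R_B^{AB}·5.8 = 606.7 + 306.5, so R_B^{AB} = 157.4 kN and R_A = 209.2 − 157.4 = 51.76 kN.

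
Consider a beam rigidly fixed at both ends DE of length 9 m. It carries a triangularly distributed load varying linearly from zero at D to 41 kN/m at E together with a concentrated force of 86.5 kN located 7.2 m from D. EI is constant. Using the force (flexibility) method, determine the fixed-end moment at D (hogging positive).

Release both end moments; the primary structure is a simply-supported span DE with redundants M_D and M_E.
On the primary (simply-supported) span, the end slopes from the loading are:
  at D: triangular load, peak 41: 7w₀L³/(360EI) = 581.2/EI
  at E: triangular load, peak 41: w₀L³/(45EI) = 664.2/EI
  at D: point load 86.5 at a = 7.2: Pab(L + b)/(6LEI) = 224.2/EI
  at E: point load 86.5 at a = 7.2: Pab(L + a)/(6LEI) = 336.3/EI
  θ_D0 = 805.4/EI,  θ_E0 = 1001/EI
Flexibility coefficients: a unit moment at one end gives L/(3EI) there and L/(6EI) at the far end, so f₁₁ = f₂₂ = 3/EI and f₁₂ = f₂₁ = 1.5/EI.
Compatibility — zero rotation at each built-in end:
  3 M_D + 1.5 M_E = 805.4
  1.5 M_D + 3 M_E = 1001
Solving the pair gives M_D = 135.6 kN·m and M_E = 265.7 kN·m (hogging).

M_D = 135.6 kN·m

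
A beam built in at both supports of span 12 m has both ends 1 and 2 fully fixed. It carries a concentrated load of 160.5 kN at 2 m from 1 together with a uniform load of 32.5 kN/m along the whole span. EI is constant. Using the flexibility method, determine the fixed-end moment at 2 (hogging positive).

M_2 = 434.6 kN·m

Take the two fixed-end moments M_1, M_2 as redundants; the released structure is the simple span 12.
Simple-span end rotations at 1 and 2 under the given loads:
  at 1: point load 160.5 at a = 2: Pab(L + b)/(6LEI) = 980.8/EI
  at 2: point load 160.5 at a = 2: Pab(L + a)/(6LEI) = 624.2/EI
  at 1: UDL 32.5: wL³/(24EI) = 2340/EI
  at 2: UDL 32.5: wL³/(24EI) = 2340/EI
  θ_10 = 3321/EI,  θ_20 = 2964/EI
Flexibility coefficients: a unit moment at one end gives L/(3EI) there and L/(6EI) at the far end, so f₁₁ = f₂₂ = 4/EI and f₁₂ = f₂₁ = 2/EI.
Compatibility — zero rotation at each built-in end:
  4 M_1 + 2 M_2 = 3321
  2 M_1 + 4 M_2 = 2964
Solving the pair gives M_1 = 612.9 kN·m and M_2 = 434.6 kN·m (hogging).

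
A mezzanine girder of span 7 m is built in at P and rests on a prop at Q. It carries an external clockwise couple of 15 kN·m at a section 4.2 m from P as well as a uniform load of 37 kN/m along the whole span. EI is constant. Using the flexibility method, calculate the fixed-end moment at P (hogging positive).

Choose R_Q as the redundant. The primary structure is the cantilever fixed at P.
Free-end deflection of the primary structure under the applied loading (downward +):
  clockwise couple 15 at a = 4.2: M₀a(2L − a)/(2EI) = 308.7/EI
  UDL 37: wL⁴/(8EI) = 11105/EI
  δ_0 = 11413/EI
Tip deflection under a unit load at Q: L³/(3EI) = 114.3/EI.
The prop prevents deflection at Q: R_Q = δ_0/δ_{QQ} = 11413/114.3 = 99.83 kN.
Moment equilibrium about P: M_P = Σ(load moments about P) − R_Q·L = 921.5 − 99.83×7 = 222.7 kN·m.

M_P = 222.7 kN·m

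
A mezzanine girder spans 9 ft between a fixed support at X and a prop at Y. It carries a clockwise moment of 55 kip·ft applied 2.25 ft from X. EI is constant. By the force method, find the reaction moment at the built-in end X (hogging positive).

M_X = 18.91 kip·ft

Release the roller at Y. Primary structure: cantilever fixed at X.
Downward deflection at the released point Y due to the loads:
  clockwise couple 55 at a = 2.25: M₀a(2L − a)/(2EI) = 974.5/EI
Tip deflection under a unit load at Y: L³/(3EI) = 243/EI.
The prop prevents deflection at Y: R_Y = δ_0/δ_{YY} = 974.5/243 = 4.01 kip.
Moment equilibrium about X: M_X = Σ(load moments about X) − R_Y·L = 55 − 4.01×9 = 18.91 kip·ft.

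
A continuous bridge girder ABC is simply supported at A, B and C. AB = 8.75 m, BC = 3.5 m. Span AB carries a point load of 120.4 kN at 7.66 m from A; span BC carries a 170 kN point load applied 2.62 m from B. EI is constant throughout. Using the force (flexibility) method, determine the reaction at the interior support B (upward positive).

Take M_B as the redundant. Released structure: two simple spans AB and BC with a hinge at B.
Discontinuity in slope at B on the released structure — sum the simple-span end rotations:
  span AB: point load 120.4 at a = 7.66: Pab(L + a)/(6LEI) = 314.2/EI
  span BC: point load 170 at a = 2.62: Pab(L + b)/(6LEI) = 81.75/EI
  relative rotation θ_0 = (314.2 + 81.75)/EI = 396/EI
A unit hogging moment at B produces rotation L₁/(3EI) + L₂/(3EI) = 4.083/EI.
Slope continuity at B: θ_0 = M_B·4.083/EI, so M_B = 396/4.083 = 96.97 kN·m (hogging).
Span AB, ΣM about A with M_B applied at B: R_B^{AB}·8.75 = 922.3 + 96.97, so R_B^{AB} = 116.5 kN and R_A = 120.4 − 116.5 = 3.916 kN.
Span BC, ΣM about C: R_B^{BC}·3.5 = 149.6 + 96.97, so R_B^{BC} = 70.45 kN and R_C = 170 − 70.45 = 99.55 kN.
R_B = 116.5 + 70.45 = 186.9 kN.

R_B = 186.9 kN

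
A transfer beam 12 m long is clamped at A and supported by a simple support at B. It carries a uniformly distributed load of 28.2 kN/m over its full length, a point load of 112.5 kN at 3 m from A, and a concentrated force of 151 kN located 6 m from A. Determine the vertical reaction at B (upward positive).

R_B = 183.8 kN

Release the roller at B. Primary structure: cantilever fixed at A.
Deflection at B on the released cantilever, summing each load's contribution:
  UDL 28.2: wL⁴/(8EI) = 73094/EI
  point load 112.5 at a = 3: Pa²(3L − a)/(6EI) = 5569/EI
  point load 151 at a = 6: Pa²(3L − a)/(6EI) = 27180/EI
  δ_0 = 105843/EI
Tip deflection under a unit load at B: L³/(3EI) = 576/EI.
The prop prevents deflection at B: R_B = δ_0/δ_{BB} = 105843/576 = 183.8 kN.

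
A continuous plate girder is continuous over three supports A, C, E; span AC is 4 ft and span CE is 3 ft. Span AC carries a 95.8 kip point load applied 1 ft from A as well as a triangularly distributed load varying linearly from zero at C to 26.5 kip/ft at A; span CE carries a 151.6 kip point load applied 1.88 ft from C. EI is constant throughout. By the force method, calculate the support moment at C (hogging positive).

Take M_C as the redundant. Released structure: two simple spans AC and CE with a hinge at C.
Discontinuity in slope at C on the released structure — sum the simple-span end rotations:
  span AC: point load 95.8 at a = 1: Pab(L + a)/(6LEI) = 59.88/EI
  span AC: triangular load, peak 26.5: 7w₀L³/(360EI) = 32.98/EI
  span CE: point load 151.6 at a = 1.88: Pab(L + b)/(6LEI) = 73.06/EI
  relative rotation θ_0 = (92.85 + 73.06)/EI = 165.9/EI
A unit hogging moment at C produces rotation L₁/(3EI) + L₂/(3EI) = 2.333/EI.
Compatibility: M_C·(L₁+L₂)/(3EI) = θ_0, giving M_C = 71.11 kip·ft (hogging).

M_C = 71.11 kip·ft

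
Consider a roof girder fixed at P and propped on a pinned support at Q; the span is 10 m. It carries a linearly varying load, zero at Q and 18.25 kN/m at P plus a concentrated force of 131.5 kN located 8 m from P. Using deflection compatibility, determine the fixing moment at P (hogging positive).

Choose R_Q as the redundant. The primary structure is the cantilever fixed at P.
Primary-structure tip deflection at Q by superposition:
  triangular load, peak 18.25 at the fixed end: w₀L⁴/(30EI) = 6083/EI
  point load 131.5 at a = 8: Pa²(3L − a)/(6EI) = 30859/EI
  δ_0 = 36942/EI
Tip deflection under a unit load at Q: L³/(3EI) = 333.3/EI.
Compatibility at Q: δ_0 − R_Q·δ_{QQ} = 0, so R_Q = 36942/333.3 = 110.8 kN.
Moment equilibrium about P: M_P = Σ(load moments about P) − R_Q·L = 1356 − 110.8×10 = 247.9 kN·m.

M_P = 247.9 kN·m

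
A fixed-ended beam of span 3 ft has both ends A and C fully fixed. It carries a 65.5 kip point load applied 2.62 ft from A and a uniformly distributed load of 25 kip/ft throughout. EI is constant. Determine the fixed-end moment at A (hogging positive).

Release both end moments; the primary structure is a simply-supported span AC with redundants M_A and M_C.
Simple-span end rotations at A and C under the given loads:
  at A: point load 65.5 at a = 2.62: Pab(L + b)/(6LEI) = 12.25/EI
  at C: point load 65.5 at a = 2.62: Pab(L + a)/(6LEI) = 20.36/EI
  at A: UDL 25: wL³/(24EI) = 28.12/EI
  at C: UDL 25: wL³/(24EI) = 28.12/EI
  θ_A0 = 40.37/EI,  θ_C0 = 48.49/EI
Flexibility coefficients: a unit moment at one end gives L/(3EI) there and L/(6EI) at the far end, so f₁₁ = f₂₂ = 1/EI and f₁₂ = f₂₁ = 0.5/EI.
Compatibility — zero rotation at each built-in end:
  1 M_A + 0.5 M_C = 40.37
  0.5 M_A + 1 M_C = 48.49
Solving the pair gives M_A = 21.5 kip·ft and M_C = 37.73 kip·ft (hogging).

M_A = 21.5 kip·ft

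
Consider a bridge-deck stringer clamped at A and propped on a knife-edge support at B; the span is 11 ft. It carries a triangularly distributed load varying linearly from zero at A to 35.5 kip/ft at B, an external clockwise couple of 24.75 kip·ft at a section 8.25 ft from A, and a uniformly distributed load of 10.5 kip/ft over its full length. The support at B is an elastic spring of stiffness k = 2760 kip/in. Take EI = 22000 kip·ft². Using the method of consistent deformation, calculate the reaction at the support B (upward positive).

R_B = 153.6 kip

Remove the prop at B; the released (primary) structure is a cantilever built in at A.
Downward deflection at the released point B due to the loads:
  triangular load, peak 35.5 at the free end: 11w₀L⁴/(120EI) = 47644/EI
  clockwise couple 24.75 at a = 8.25: M₀a(2L − a)/(2EI) = 1404/EI
  UDL 10.5: wL⁴/(8EI) = 19216/EI
  δ_0 = 68264/EI
Flexibility coefficient — unit upward force at B: δ_{BB} = L³/(3EI) = 443.7/EI.
With EI = 22000 kip·ft²: δ_0 = 3.1029 ft and δ_{BB} = 0.020167 ft/kip.
Compatibility — the spring shortens by R_B/k under the reaction it provides: δ_0 − R_B·δ_{BB} = R_B/k. With 1/k = 1/(2760×12) ft/kip = 0.00003 ft/kip, R_B = δ_0 / (δ_{BB} + 1/k) = 3.1029 / (0.020167 + 0.00003) = 153.6 kip.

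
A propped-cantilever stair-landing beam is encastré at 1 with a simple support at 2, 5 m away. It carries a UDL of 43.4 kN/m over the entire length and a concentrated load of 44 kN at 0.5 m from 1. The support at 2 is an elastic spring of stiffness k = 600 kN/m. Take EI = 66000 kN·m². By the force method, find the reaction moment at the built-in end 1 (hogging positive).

M_1 = 451.8 kN·m

Take the reaction at 2 as the redundant and release it; the primary structure is a cantilever fixed at 1.
Deflection at 2 on the released cantilever, summing each load's contribution:
  UDL 43.4: wL⁴/(8EI) = 3391/EI
  point load 44 at a = 0.5: Pa²(3L − a)/(6EI) = 26.58/EI
  δ_0 = 3417/EI
Flexibility coefficient — unit upward force at 2: δ_{22} = L³/(3EI) = 41.67/EI.
With EI = 66000 kN·m²: δ_0 = 0.051776 m and δ_{22} = 0.000631 m/kN.
Compatibility — the spring shortens by R_2/k under the reaction it provides: δ_0 − R_2·δ_{22} = R_2/k. With 1/k = 0.001667 m/kN, R_2 = δ_0 / (δ_{22} + 1/k) = 0.051776 / (0.000631 + 0.001667) = 22.53 kN.
Moment equilibrium about 1: M_1 = Σ(load moments about 1) − R_2·L = 564.5 − 22.53×5 = 451.8 kN·m.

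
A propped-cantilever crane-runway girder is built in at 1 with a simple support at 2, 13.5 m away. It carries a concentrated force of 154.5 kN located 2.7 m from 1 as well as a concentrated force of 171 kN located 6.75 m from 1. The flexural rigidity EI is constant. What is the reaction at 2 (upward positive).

R_2 = 62.09 kN

Remove the prop at 2; the released (primary) structure is a cantilever built in at 1.
Primary-structure tip deflection at 2 by superposition:
  point load 154.5 at a = 2.7: Pa²(3L − a)/(6EI) = 7096/EI
  point load 171 at a = 6.75: Pa²(3L − a)/(6EI) = 43825/EI
  δ_0 = 50921/EI
Tip deflection under a unit load at 2: L³/(3EI) = 820.1/EI.
Compatibility at 2: δ_0 − R_2·δ_{22} = 0, so R_2 = 50921/820.1 = 62.09 kN.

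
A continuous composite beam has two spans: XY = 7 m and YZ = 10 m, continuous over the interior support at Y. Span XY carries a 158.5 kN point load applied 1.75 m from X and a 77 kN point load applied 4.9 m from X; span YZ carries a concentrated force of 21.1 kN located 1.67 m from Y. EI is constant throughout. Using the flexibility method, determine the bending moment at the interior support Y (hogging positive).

M_Y = 109 kN·m

Release continuity at Y by inserting a hinge; the redundant is the internal moment M_Y. The primary structure is two simply-supported spans XY and YZ.
Discontinuity in slope at Y on the released structure — sum the simple-span end rotations:
  span XY: point load 158.5 at a = 1.75: Pab(L + a)/(6LEI) = 303.4/EI
  span XY: point load 77 at a = 4.9: Pab(L + a)/(6LEI) = 224.5/EI
  span YZ: point load 21.1 at a = 1.67: Pab(L + b)/(6LEI) = 89.67/EI
  relative rotation θ_0 = (527.9 + 89.67)/EI = 617.5/EI
A unit hogging moment at Y produces rotation L₁/(3EI) + L₂/(3EI) = 5.667/EI.
Slope continuity at Y: θ_0 = M_Y·5.667/EI, so M_Y = 617.5/5.667 = 109 kN·m (hogging).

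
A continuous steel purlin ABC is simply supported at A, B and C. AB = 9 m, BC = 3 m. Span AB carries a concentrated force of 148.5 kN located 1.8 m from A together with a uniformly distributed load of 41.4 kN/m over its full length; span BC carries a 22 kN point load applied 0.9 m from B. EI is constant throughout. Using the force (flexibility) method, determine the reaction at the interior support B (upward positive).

R_B = 415.2 kN

Insert a hinge at B; M_B is the redundant, and each span becomes simply supported.
Rotations at B on the released spans (each span's end-slope, ×1/EI):
  span AB: point load 148.5 at a = 1.8: Pab(L + a)/(6LEI) = 384.9/EI
  span AB: UDL 41.4: wL³/(24EI) = 1258/EI
  span BC: point load 22 at a = 0.9: Pab(L + b)/(6LEI) = 11.78/EI
  relative rotation θ_0 = (1642 + 11.78)/EI = 1654/EI
A unit hogging moment at B produces rotation L₁/(3EI) + L₂/(3EI) = 4/EI.
Slope continuity at B: θ_0 = M_B·4/EI, so M_B = 1654/4 = 413.6 kN·m (hogging).
Span AB, ΣM about A with M_B applied at B: R_B^{AB}·9 = 1944 + 413.6, so R_B^{AB} = 262 kN and R_A = 521.1 − 262 = 259.1 kN.
Span BC, ΣM about C: R_B^{BC}·3 = 46.2 + 413.6, so R_B^{BC} = 153.3 kN and R_C = 22 − 153.3 = -131.3 kN.
R_B = 262 + 153.3 = 415.2 kN.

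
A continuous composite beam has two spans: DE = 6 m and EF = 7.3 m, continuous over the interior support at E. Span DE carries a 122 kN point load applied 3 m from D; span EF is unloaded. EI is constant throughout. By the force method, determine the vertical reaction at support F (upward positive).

Release continuity at E by inserting a hinge; the redundant is the internal moment M_E. The primary structure is two simply-supported spans DE and EF.
Rotations at E on the released spans (each span's end-slope, ×1/EI):
  span DE: point load 122 at a = 3: Pab(L + a)/(6LEI) = 274.5/EI
  relative rotation θ_0 = (274.5 + 0)/EI = 274.5/EI
A unit hogging moment at E produces rotation L₁/(3EI) + L₂/(3EI) = 4.433/EI.
Compatibility: M_E·(L₁+L₂)/(3EI) = θ_0, giving M_E = 61.92 kN·m (hogging).
Span EF, ΣM about F: R_E^{EF}·7.3 = 0 + 61.92, so R_E^{EF} = 8.482 kN and R_F = 0 − 8.482 = -8.482 kN.

R_F = -8.482 kN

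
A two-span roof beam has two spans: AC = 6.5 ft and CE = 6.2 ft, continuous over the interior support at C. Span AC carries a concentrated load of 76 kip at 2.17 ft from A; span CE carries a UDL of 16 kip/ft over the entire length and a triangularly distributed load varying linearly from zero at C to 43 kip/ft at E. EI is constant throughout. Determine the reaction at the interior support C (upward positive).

Take M_C as the redundant. Released structure: two simple spans AC and CE with a hinge at C.
Discontinuity in slope at C on the released structure — sum the simple-span end rotations:
  span AC: point load 76 at a = 2.17: Pab(L + a)/(6LEI) = 158.8/EI
  span CE: UDL 16: wL³/(24EI) = 158.9/EI
  span CE: triangular load, peak 43: 7w₀L³/(360EI) = 199.3/EI
  relative rotation θ_0 = (158.8 + 358.2)/EI = 516.9/EI
A unit hogging moment at C produces rotation L₁/(3EI) + L₂/(3EI) = 4.233/EI.
Slope continuity at C: θ_0 = M_C·4.233/EI, so M_C = 516.9/4.233 = 122.1 kip·ft (hogging).
Span AC, ΣM about A with M_C applied at C: R_C^{AC}·6.5 = 164.9 + 122.1, so R_C^{AC} = 44.16 kip and R_A = 76 − 44.16 = 31.84 kip.
Span CE, ΣM about E: R_C^{CE}·6.2 = 583 + 122.1, so R_C^{CE} = 113.7 kip and R_E = 232.5 − 113.7 = 118.8 kip.
R_C = 44.16 + 113.7 = 157.9 kip.

R_C = 157.9 kip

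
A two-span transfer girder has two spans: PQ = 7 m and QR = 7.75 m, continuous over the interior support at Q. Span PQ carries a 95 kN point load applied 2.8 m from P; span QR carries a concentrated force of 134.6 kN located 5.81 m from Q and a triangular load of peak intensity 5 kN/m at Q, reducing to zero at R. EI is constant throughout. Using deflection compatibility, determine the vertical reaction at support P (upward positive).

Insert a hinge at Q; M_Q is the redundant, and each span becomes simply supported.
Discontinuity in slope at Q on the released structure — sum the simple-span end rotations:
  span PQ: point load 95 at a = 2.8: Pab(L + a)/(6LEI) = 260.7/EI
  span QR: point load 134.6 at a = 5.81: Pab(L + b)/(6LEI) = 316.2/EI
  span QR: triangular load, peak 5: w₀L³/(45EI) = 51.72/EI
  relative rotation θ_0 = (260.7 + 367.9)/EI = 628.6/EI
A unit hogging moment at Q produces rotation L₁/(3EI) + L₂/(3EI) = 4.917/EI.
Compatibility: M_Q·(L₁+L₂)/(3EI) = θ_0, giving M_Q = 127.8 kN·m (hogging).
Span PQ, ΣM about P with M_Q applied at Q: R_Q^{PQ}·7 = 266 + 127.8, so R_Q^{PQ} = 56.26 kN and R_P = 95 − 56.26 = 38.74 kN.

R_P = 38.74 kN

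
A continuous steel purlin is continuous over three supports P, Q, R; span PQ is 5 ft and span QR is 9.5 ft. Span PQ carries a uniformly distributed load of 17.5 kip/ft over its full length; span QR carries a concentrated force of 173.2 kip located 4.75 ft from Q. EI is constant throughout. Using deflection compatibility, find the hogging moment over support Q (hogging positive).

Insert a hinge at Q; M_Q is the redundant, and each span becomes simply supported.
End slopes at the hinge Q, treating each span as simply supported:
  span PQ: UDL 17.5: wL³/(24EI) = 91.15/EI
  span QR: point load 173.2 at a = 4.75: Pab(L + b)/(6LEI) = 977/EI
  relative rotation θ_0 = (91.15 + 977)/EI = 1068/EI
A unit hogging moment at Q produces rotation L₁/(3EI) + L₂/(3EI) = 4.833/EI.
Compatibility: M_Q·(L₁+L₂)/(3EI) = θ_0, giving M_Q = 221 kip·ft (hogging).

M_Q = 221 kip·ft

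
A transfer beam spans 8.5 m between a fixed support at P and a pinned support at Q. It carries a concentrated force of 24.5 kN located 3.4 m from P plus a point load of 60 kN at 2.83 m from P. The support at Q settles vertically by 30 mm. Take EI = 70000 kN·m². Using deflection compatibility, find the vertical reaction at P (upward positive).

R_P = 80.79 kN

Take the reaction at Q as the redundant and release it; the primary structure is a cantilever fixed at P.
Downward deflection at the released point Q due to the loads:
  point load 24.5 at a = 3.4: Pa²(3L − a)/(6EI) = 1043/EI
  point load 60 at a = 2.83: Pa²(3L − a)/(6EI) = 1816/EI
  δ_0 = 2859/EI
Flexibility coefficient — unit upward force at Q: δ_{QQ} = L³/(3EI) = 204.7/EI.
With EI = 70000 kN·m²: δ_0 = 0.04084 m and δ_{QQ} = 0.002924 m/kN.
Compatibility — the beam at Q must follow the support down by 0.03 m: δ_0 − R_Q·δ_{QQ} = 0.03, so R_Q = (0.04084 − 0.03)/0.002924 = 3.707 kN.
Vertical equilibrium: R_P = ΣP − R_Q = 84.5 − 3.707 = 80.79 kN.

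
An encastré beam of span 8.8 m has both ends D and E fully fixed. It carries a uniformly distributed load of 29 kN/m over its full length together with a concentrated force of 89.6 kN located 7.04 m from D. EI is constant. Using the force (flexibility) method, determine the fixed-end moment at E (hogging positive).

M_E = 288.1 kN·m

Take the two fixed-end moments M_D, M_E as redundants; the released structure is the simple span DE.
End rotations of the released simple span under the applied load (×1/EI):
  at D: UDL 29: wL³/(24EI) = 823.4/EI
  at E: UDL 29: wL³/(24EI) = 823.4/EI
  at D: point load 89.6 at a = 7.04: Pab(L + b)/(6LEI) = 222/EI
  at E: point load 89.6 at a = 7.04: Pab(L + a)/(6LEI) = 333.1/EI
  θ_D0 = 1045/EI,  θ_E0 = 1156/EI
Flexibility coefficients: a unit moment at one end gives L/(3EI) there and L/(6EI) at the far end, so f₁₁ = f₂₂ = 2.933/EI and f₁₂ = f₂₁ = 1.467/EI.
Compatibility — zero rotation at each built-in end:
  2.933 M_D + 1.467 M_E = 1045
  1.467 M_D + 2.933 M_E = 1156
Solving the pair gives M_D = 212.4 kN·m and M_E = 288.1 kN·m (hogging).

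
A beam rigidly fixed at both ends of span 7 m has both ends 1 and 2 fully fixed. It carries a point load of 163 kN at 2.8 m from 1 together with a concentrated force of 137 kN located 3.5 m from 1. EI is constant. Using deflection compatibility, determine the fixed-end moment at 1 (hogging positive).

M_1 = 284.2 kN·m

Release both end moments; the primary structure is a simply-supported span 12 with redundants M_1 and M_2.
On the primary (simply-supported) span, the end slopes from the loading are:
  at 1: point load 163 at a = 2.8: Pab(L + b)/(6LEI) = 511.2/EI
  at 2: point load 163 at a = 2.8: Pab(L + a)/(6LEI) = 447.3/EI
  at 1: point load 137 at a = 3.5: Pab(L + b)/(6LEI) = 419.6/EI
  at 2: point load 137 at a = 3.5: Pab(L + a)/(6LEI) = 419.6/EI
  θ_10 = 930.7/EI,  θ_20 = 866.8/EI
Flexibility coefficients: a unit moment at one end gives L/(3EI) there and L/(6EI) at the far end, so f₁₁ = f₂₂ = 2.333/EI and f₁₂ = f₂₁ = 1.167/EI.
Compatibility — zero rotation at each built-in end:
  2.333 M_1 + 1.167 M_2 = 930.7
  1.167 M_1 + 2.333 M_2 = 866.8
Solving the pair gives M_1 = 284.2 kN·m and M_2 = 229.4 kN·m (hogging).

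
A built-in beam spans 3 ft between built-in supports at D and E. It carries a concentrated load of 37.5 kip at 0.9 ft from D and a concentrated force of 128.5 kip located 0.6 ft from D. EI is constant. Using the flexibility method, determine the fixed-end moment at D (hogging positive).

M_D = 65.88 kip·ft

Take the two fixed-end moments M_D, M_E as redundants; the released structure is the simple span DE.
Simple-span end rotations at D and E under the given loads:
  at D: point load 37.5 at a = 0.9: Pab(L + b)/(6LEI) = 20.08/EI
  at E: point load 37.5 at a = 0.9: Pab(L + a)/(6LEI) = 15.36/EI
  at D: point load 128.5 at a = 0.6: Pab(L + b)/(6LEI) = 55.51/EI
  at E: point load 128.5 at a = 0.6: Pab(L + a)/(6LEI) = 37.01/EI
  θ_D0 = 75.59/EI,  θ_E0 = 52.36/EI
Flexibility coefficients: a unit moment at one end gives L/(3EI) there and L/(6EI) at the far end, so f₁₁ = f₂₂ = 1/EI and f₁₂ = f₂₁ = 0.5/EI.
Compatibility — zero rotation at each built-in end:
  1 M_D + 0.5 M_E = 75.59
  0.5 M_D + 1 M_E = 52.36
Solving the pair gives M_D = 65.88 kip·ft and M_E = 19.42 kip·ft (hogging).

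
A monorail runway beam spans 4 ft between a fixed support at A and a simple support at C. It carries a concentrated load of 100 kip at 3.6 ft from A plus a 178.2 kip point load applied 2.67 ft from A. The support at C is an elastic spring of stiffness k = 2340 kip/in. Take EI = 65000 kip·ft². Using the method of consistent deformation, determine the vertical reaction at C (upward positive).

R_C = 160.3 kip

Choose R_C as the redundant. The primary structure is the cantilever fixed at A.
Downward deflection at the released point C due to the loads:
  point load 100 at a = 3.6: Pa²(3L − a)/(6EI) = 1814/EI
  point load 178.2 at a = 2.67: Pa²(3L − a)/(6EI) = 1975/EI
  δ_0 = 3790/EI
Flexibility coefficient — unit upward force at C: δ_{CC} = L³/(3EI) = 21.33/EI.
With EI = 65000 kip·ft²: δ_0 = 0.058305 ft and δ_{CC} = 0.000328 ft/kip.
Compatibility — the spring shortens by R_C/k under the reaction it provides: δ_0 − R_C·δ_{CC} = R_C/k. With 1/k = 1/(2340×12) ft/kip = 0.000036 ft/kip, R_C = δ_0 / (δ_{CC} + 1/k) = 0.058305 / (0.000328 + 0.000036) = 160.3 kip.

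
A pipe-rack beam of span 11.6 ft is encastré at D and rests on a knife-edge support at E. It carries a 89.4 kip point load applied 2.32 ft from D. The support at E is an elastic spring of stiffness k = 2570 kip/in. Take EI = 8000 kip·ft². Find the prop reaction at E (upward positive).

Choose R_E as the redundant. The primary structure is the cantilever fixed at D.
Free-end deflection of the primary structure under the applied loading (downward +):
  point load 89.4 at a = 2.32: Pa²(3L − a)/(6EI) = 2605/EI
Tip deflection under a unit load at E: L³/(3EI) = 520.3/EI.
With EI = 8000 kip·ft²: δ_0 = 0.3256 ft and δ_{EE} = 0.065037 ft/kip.
Compatibility — the spring shortens by R_E/k under the reaction it provides: δ_0 − R_E·δ_{EE} = R_E/k. With 1/k = 1/(2570×12) ft/kip = 0.000032 ft/kip, R_E = δ_0 / (δ_{EE} + 1/k) = 0.3256 / (0.065037 + 0.000032) = 5.004 kip.

R_E = 5.004 kip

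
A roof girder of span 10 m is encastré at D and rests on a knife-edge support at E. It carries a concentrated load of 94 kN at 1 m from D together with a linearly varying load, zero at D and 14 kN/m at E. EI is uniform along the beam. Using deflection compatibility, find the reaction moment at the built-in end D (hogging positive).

Release the roller at E. Primary structure: cantilever fixed at D.
Free-end deflection of the primary structure under the applied loading (downward +):
  point load 94 at a = 1: Pa²(3L − a)/(6EI) = 454.3/EI
  triangular load, peak 14 at the free end: 11w₀L⁴/(120EI) = 12833/EI
  δ_0 = 13288/EI
Flexibility coefficient — unit upward force at E: δ_{EE} = L³/(3EI) = 333.3/EI.
Compatibility at E: δ_0 − R_E·δ_{EE} = 0, so R_E = 13288/333.3 = 39.86 kN.
Moment equilibrium about D: M_D = Σ(load moments about D) − R_E·L = 560.7 − 39.86×10 = 162 kN·m.

M_D = 162 kN·m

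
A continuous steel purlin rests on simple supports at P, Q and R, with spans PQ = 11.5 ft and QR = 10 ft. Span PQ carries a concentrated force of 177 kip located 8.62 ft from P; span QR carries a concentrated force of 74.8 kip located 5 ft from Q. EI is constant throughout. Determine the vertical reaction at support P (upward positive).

R_P = 23.11 kip

Insert a hinge at Q; M_Q is the redundant, and each span becomes simply supported.
End slopes at the hinge Q, treating each span as simply supported:
  span PQ: point load 177 at a = 8.62: Pab(L + a)/(6LEI) = 1281/EI
  span QR: point load 74.8 at a = 5: Pab(L + b)/(6LEI) = 467.5/EI
  relative rotation θ_0 = (1281 + 467.5)/EI = 1749/EI
A unit hogging moment at Q produces rotation L₁/(3EI) + L₂/(3EI) = 7.167/EI.
Compatibility: M_Q·(L₁+L₂)/(3EI) = θ_0, giving M_Q = 244 kip·ft (hogging).
Span PQ, ΣM about P with M_Q applied at Q: R_Q^{PQ}·11.5 = 1526 + 244, so R_Q^{PQ} = 153.9 kip and R_P = 177 − 153.9 = 23.11 kip.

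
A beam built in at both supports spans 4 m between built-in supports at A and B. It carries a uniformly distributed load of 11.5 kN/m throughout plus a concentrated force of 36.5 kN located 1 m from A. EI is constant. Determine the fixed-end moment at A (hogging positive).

M_A = 35.86 kN·m

Take the two fixed-end moments M_A, M_B as redundants; the released structure is the simple span AB.
End rotations of the released simple span under the applied load (×1/EI):
  at A: UDL 11.5: wL³/(24EI) = 30.67/EI
  at B: UDL 11.5: wL³/(24EI) = 30.67/EI
  at A: point load 36.5 at a = 1: Pab(L + b)/(6LEI) = 31.94/EI
  at B: point load 36.5 at a = 1: Pab(L + a)/(6LEI) = 22.81/EI
  θ_A0 = 62.6/EI,  θ_B0 = 53.48/EI
Flexibility coefficients: a unit moment at one end gives L/(3EI) there and L/(6EI) at the far end, so f₁₁ = f₂₂ = 1.333/EI and f₁₂ = f₂₁ = 0.6667/EI.
Compatibility — zero rotation at each built-in end:
  1.333 M_A + 0.6667 M_B = 62.6
  0.6667 M_A + 1.333 M_B = 53.48
Solving the pair gives M_A = 35.86 kN·m and M_B = 22.18 kN·m (hogging).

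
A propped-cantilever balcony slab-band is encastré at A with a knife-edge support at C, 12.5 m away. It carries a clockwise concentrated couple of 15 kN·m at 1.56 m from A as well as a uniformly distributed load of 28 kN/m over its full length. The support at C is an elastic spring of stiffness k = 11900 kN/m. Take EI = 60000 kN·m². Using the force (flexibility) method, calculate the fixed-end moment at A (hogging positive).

M_A = 569.3 kN·m

Remove the prop at C; the released (primary) structure is a cantilever built in at A.
Deflection at C on the released cantilever, summing each load's contribution:
  clockwise couple 15 at a = 1.56: M₀a(2L − a)/(2EI) = 274.2/EI
  UDL 28: wL⁴/(8EI) = 85449/EI
  δ_0 = 85723/EI
Tip deflection under a unit load at C: L³/(3EI) = 651/EI.
With EI = 60000 kN·m²: δ_0 = 1.4287 m and δ_{CC} = 0.010851 m/kN.
Compatibility — the spring shortens by R_C/k under the reaction it provides: δ_0 − R_C·δ_{CC} = R_C/k. With 1/k = 0.000084 m/kN, R_C = δ_0 / (δ_{CC} + 1/k) = 1.4287 / (0.010851 + 0.000084) = 130.7 kN.
Moment equilibrium about A: M_A = Σ(load moments about A) − R_C·L = 2202 − 130.7×12.5 = 569.3 kN·m.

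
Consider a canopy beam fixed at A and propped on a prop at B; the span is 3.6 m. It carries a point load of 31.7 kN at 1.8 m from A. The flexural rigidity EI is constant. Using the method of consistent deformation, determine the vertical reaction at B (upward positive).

Release the roller at B. Primary structure: cantilever fixed at A.
Downward deflection at the released point B due to the loads:
  point load 31.7 at a = 1.8: Pa²(3L − a)/(6EI) = 154.1/EI
Tip deflection under a unit load at B: L³/(3EI) = 15.55/EI.
The prop prevents deflection at B: R_B = δ_0/δ_{BB} = 154.1/15.55 = 9.906 kN.

R_B = 9.906 kN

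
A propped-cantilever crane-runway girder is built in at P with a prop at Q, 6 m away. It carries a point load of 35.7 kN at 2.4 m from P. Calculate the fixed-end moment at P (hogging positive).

M_P = 41.13 kN·m

Remove the prop at Q; the released (primary) structure is a cantilever built in at P.
Primary-structure tip deflection at Q by superposition:
  point load 35.7 at a = 2.4: Pa²(3L − a)/(6EI) = 534.6/EI
Tip deflection under a unit load at Q: L³/(3EI) = 72/EI.
The prop prevents deflection at Q: R_Q = δ_0/δ_{QQ} = 534.6/72 = 7.426 kN.
Moment equilibrium about P: M_P = Σ(load moments about P) − R_Q·L = 85.68 − 7.426×6 = 41.13 kN·m.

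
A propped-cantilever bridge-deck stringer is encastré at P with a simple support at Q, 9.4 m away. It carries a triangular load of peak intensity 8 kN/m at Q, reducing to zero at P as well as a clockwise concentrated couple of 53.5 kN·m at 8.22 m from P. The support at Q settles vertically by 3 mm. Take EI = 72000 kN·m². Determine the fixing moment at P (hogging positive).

M_P = 23.08 kN·m

Remove the prop at Q; the released (primary) structure is a cantilever built in at P.
Free-end deflection of the primary structure under the applied loading (downward +):
  triangular load, peak 8 at the free end: 11w₀L⁴/(120EI) = 5725/EI
  clockwise couple 53.5 at a = 8.22: M₀a(2L − a)/(2EI) = 2326/EI
  δ_0 = 8052/EI
Flexibility coefficient — unit upward force at Q: δ_{QQ} = L³/(3EI) = 276.9/EI.
With EI = 72000 kN·m²: δ_0 = 0.11183 m and δ_{QQ} = 0.003845 m/kN.
Compatibility — the beam at Q must follow the support down by 0.003 m: δ_0 − R_Q·δ_{QQ} = 0.003, so R_Q = (0.11183 − 0.003)/0.003845 = 28.3 kN.
Moment equilibrium about P: M_P = Σ(load moments about P) − R_Q·L = 289.1 − 28.3×9.4 = 23.08 kN·m.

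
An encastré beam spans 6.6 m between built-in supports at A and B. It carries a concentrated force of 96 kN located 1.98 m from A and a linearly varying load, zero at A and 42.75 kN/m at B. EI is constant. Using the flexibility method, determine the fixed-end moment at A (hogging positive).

M_A = 155.2 kN·m

Take the two fixed-end moments M_A, M_B as redundants; the released structure is the simple span AB.
Simple-span end rotations at A and B under the given loads:
  at A: point load 96 at a = 1.98: Pab(L + b)/(6LEI) = 248.8/EI
  at B: point load 96 at a = 1.98: Pab(L + a)/(6LEI) = 190.3/EI
  at A: triangular load, peak 42.75: 7w₀L³/(360EI) = 239/EI
  at B: triangular load, peak 42.75: w₀L³/(45EI) = 273.1/EI
  θ_A0 = 487.8/EI,  θ_B0 = 463.4/EI
Flexibility coefficients: a unit moment at one end gives L/(3EI) there and L/(6EI) at the far end, so f₁₁ = f₂₂ = 2.2/EI and f₁₂ = f₂₁ = 1.1/EI.
Compatibility — zero rotation at each built-in end:
  2.2 M_A + 1.1 M_B = 487.8
  1.1 M_A + 2.2 M_B = 463.4
Solving the pair gives M_A = 155.2 kN·m and M_B = 133 kN·m (hogging).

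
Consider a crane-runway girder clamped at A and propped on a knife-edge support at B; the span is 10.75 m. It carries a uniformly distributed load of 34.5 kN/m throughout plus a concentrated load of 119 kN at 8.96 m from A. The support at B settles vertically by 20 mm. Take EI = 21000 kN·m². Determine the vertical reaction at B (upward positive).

Release the roller at B. Primary structure: cantilever fixed at A.
Deflection at B on the released cantilever, summing each load's contribution:
  UDL 34.5: wL⁴/(8EI) = 57592/EI
  point load 119 at a = 8.96: Pa²(3L − a)/(6EI) = 37084/EI
  δ_0 = 94676/EI
Flexibility coefficient — unit upward force at B: δ_{BB} = L³/(3EI) = 414.1/EI.
With EI = 21000 kN·m²: δ_0 = 4.5084 m and δ_{BB} = 0.019719 m/kN.
Compatibility — the beam at B must follow the support down by 0.02 m: δ_0 − R_B·δ_{BB} = 0.02, so R_B = (4.5084 − 0.02)/0.019719 = 227.6 kN.

R_B = 227.6 kN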